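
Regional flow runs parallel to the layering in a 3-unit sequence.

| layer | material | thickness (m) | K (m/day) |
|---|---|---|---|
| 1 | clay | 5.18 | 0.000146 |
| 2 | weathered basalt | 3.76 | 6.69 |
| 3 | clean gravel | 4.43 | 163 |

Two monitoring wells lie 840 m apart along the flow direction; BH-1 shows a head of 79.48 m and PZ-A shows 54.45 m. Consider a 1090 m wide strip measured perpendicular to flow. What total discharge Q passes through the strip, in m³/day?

24300

Flow is parallel to layering, so each bed carries its own Darcy discharge and the transmissivities add.
Σ(K_i·b_i) = 0.000146×5.18 + 6.69×3.76 + 163×4.43 = 747.2 m²/day.
Hydraulic gradient i = (79.48 − 54.45) / 840 = 25.03 / 840 = 0.02980.
Q = Σ(K_i·b_i) · W · i = 747.2 × 1090 × 0.02980 = 24270 m³/day.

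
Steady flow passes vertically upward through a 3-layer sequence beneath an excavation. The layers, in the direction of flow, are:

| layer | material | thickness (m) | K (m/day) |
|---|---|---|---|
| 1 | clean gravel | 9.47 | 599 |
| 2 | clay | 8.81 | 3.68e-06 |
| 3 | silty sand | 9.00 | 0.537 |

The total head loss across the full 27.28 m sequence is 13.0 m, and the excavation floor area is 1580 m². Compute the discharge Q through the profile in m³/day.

Flow is perpendicular to layering, so the layers act in series and the equivalent K is the thickness-weighted harmonic mean.
Total thickness L = 9.47 + 8.81 + 9.00 = 27.28 m.
Σ(b_i/K_i) = 9.47/599 + 8.81/3.68e-06 + 9.00/0.537 = 2.394e+06 d.
K_eq = L / Σ(b_i/K_i) = 27.28 / 2.394e+06 = 1.139e-05 m/day.
Q = K_eq · A · (Δh/L) = 1.139e-05 × 1580 × (13.0/27.28) = 0.008580 m³/day.

0.00858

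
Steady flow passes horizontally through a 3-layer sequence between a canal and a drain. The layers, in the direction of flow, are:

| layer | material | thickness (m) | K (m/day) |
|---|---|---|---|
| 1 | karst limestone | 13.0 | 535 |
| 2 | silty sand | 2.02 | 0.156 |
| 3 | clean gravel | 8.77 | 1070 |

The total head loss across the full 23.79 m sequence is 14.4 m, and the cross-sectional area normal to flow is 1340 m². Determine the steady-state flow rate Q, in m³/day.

1490

Flow is perpendicular to layering, so the layers act in series and the equivalent K is the thickness-weighted harmonic mean.
Total thickness L = 13.0 + 2.02 + 8.77 = 23.79 m.
Σ(b_i/K_i) = 13.0/535 + 2.02/0.156 + 8.77/1070 = 12.98 d.
K_eq = L / Σ(b_i/K_i) = 23.79 / 12.98 = 1.833 m/day.
Q = K_eq · A · (Δh/L) = 1.833 × 1340 × (14.4/23.79) = 1486 m³/day.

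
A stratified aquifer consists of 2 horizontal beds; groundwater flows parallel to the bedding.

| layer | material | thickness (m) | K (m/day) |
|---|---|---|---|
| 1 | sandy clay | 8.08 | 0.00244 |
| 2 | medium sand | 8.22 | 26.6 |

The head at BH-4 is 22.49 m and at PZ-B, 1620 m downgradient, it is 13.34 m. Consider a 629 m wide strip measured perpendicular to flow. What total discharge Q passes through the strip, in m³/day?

777

Flow is parallel to layering, so each bed carries its own Darcy discharge and the transmissivities add.
Σ(K_i·b_i) = 0.00244×8.08 + 26.6×8.22 = 218.7 m²/day.
Hydraulic gradient i = (22.49 − 13.34) / 1620 = 9.15 / 1620 = 0.005648.
Q = Σ(K_i·b_i) · W · i = 218.7 × 629 × 0.005648 = 776.9 m³/day.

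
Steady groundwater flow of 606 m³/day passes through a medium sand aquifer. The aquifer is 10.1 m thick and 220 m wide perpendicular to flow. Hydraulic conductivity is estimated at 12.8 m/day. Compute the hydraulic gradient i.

Cross-sectional area A = 220 × 10.1 = 2222 m².
From Q = K·A·i, i = Q / (K·A) = 606 / (12.80 × 2222) = 0.02131.

0.0213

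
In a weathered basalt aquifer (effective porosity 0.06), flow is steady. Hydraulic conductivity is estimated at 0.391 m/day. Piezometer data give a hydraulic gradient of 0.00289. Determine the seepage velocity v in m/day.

Hydraulic gradient i = 0.00289.
Darcy flux q = K · i = 0.3910 × 0.002890 = 0.001130 m/day.
Seepage velocity v = q / n_e = 0.001130 / 0.06 = 0.01883 m/day.

0.0188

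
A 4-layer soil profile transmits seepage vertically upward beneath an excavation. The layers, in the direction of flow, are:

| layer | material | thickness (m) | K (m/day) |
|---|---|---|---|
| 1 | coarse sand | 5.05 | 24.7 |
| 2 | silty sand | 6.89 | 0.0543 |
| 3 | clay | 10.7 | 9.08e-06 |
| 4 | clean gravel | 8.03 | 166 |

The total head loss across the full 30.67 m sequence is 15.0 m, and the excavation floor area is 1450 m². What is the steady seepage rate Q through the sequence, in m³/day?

0.0185

Flow is perpendicular to layering, so the layers act in series and the equivalent K is the thickness-weighted harmonic mean.
Total thickness L = 5.05 + 6.89 + 10.7 + 8.03 = 30.67 m.
Σ(b_i/K_i) = 5.05/24.7 + 6.89/0.0543 + 10.7/9.08e-06 + 8.03/166 = 1.179e+06 d.
K_eq = L / Σ(b_i/K_i) = 30.67 / 1.179e+06 = 2.602e-05 m/day.
Q = K_eq · A · (Δh/L) = 2.602e-05 × 1450 × (15.0/30.67) = 0.01846 m³/day.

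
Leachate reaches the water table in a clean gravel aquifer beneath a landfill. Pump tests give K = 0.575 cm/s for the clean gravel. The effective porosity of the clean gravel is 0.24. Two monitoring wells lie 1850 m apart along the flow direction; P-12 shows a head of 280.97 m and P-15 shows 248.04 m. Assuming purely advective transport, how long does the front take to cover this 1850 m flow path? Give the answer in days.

50.2

Convert K: 0.575 cm/s × 864 = 496.8 m/day.
Hydraulic gradient i = (280.97 − 248.04) / 1850 = 32.93 / 1850 = 0.01780.
Darcy flux q = K · i = 496.8 × 0.01780 = 8.843 m/day.
Seepage velocity v = q / n_e = 8.843 / 0.24 = 36.85 m/day.
Travel time t = L / v = 1850 / 36.85 = 50.21 days.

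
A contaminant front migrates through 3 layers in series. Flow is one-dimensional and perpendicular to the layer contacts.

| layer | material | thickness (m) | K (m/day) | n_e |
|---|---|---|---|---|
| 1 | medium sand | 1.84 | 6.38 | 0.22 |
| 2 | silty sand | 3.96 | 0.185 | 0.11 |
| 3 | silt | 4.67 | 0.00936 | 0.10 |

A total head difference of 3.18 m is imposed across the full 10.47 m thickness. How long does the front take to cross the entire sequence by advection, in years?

With flow normal to the layers, continuity requires the same specific discharge q through every layer.
Σ(b_i/K_i) = 1.84/6.38 + 3.96/0.185 + 4.67/0.00936 = 520.6 d.
q = Δh / Σ(b_i/K_i) = 3.18 / 520.6 = 0.006108 m/day.
In each layer the seepage velocity is v_i = q/n_i, so the layer transit time is t_i = b_i·n_i / q:
  layer 1 (medium sand): t_1 = 1.84 × 0.22 / 0.006108 = 66.27 d
  layer 2 (silty sand): t_2 = 3.96 × 0.11 / 0.006108 = 71.32 d
  layer 3 (silt): t_3 = 4.67 × 0.10 / 0.006108 = 76.46 d
Total t = Σ t_i = 214.0 days = 0.5860 years.

0.586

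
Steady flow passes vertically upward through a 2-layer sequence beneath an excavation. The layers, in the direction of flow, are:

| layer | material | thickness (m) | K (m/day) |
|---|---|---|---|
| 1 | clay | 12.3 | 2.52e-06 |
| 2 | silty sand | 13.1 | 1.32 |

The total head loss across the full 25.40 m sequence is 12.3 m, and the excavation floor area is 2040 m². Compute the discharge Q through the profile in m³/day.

Flow is perpendicular to layering, so the layers act in series and the equivalent K is the thickness-weighted harmonic mean.
Total thickness L = 12.3 + 13.1 = 25.40 m.
Σ(b_i/K_i) = 12.3/2.52e-06 + 13.1/1.32 = 4.881e+06 d.
K_eq = L / Σ(b_i/K_i) = 25.40 / 4.881e+06 = 5.204e-06 m/day.
Q = K_eq · A · (Δh/L) = 5.204e-06 × 2040 × (12.3/25.40) = 0.005141 m³/day.

0.00514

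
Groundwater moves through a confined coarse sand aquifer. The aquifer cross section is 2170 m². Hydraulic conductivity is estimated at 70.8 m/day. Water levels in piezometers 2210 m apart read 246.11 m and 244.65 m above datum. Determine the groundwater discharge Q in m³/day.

101

Hydraulic gradient i = (246.11 − 244.65) / 2210 = 1.46 / 2210 = 0.0006606.
Darcy's law: Q = K · A · i = 70.80 × 2170 × 0.0006606 = 101.5 m³/day.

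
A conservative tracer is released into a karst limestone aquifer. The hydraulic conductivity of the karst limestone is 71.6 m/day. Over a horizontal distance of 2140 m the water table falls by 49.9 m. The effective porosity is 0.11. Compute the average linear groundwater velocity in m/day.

15.2

Hydraulic gradient i = Δh / L = 49.9 / 2140 = 0.02332.
Darcy flux q = K · i = 71.60 × 0.02332 = 1.670 m/day.
Seepage velocity v = q / n_e = 1.670 / 0.11 = 15.18 m/day.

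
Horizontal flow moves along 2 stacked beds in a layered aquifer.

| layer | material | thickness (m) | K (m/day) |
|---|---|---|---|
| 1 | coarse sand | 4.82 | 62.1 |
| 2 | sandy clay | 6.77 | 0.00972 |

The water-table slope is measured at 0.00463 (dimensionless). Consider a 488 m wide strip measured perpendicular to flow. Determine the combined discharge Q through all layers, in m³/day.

676

Flow is parallel to layering, so each bed carries its own Darcy discharge and the transmissivities add.
Σ(K_i·b_i) = 62.1×4.82 + 0.00972×6.77 = 299.4 m²/day.
Hydraulic gradient i = 0.00463.
Q = Σ(K_i·b_i) · W · i = 299.4 × 488 × 0.004630 = 676.4 m³/day.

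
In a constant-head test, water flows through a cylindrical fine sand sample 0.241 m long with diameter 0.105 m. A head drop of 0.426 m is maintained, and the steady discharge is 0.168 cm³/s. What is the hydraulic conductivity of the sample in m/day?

Cross-sectional area A = π·(d/2)² = π × (0.105/2)² = 0.008659 m².
Convert discharge: 0.168 cm³/s = 1.680e-07 m³/s.
Darcy's law rearranged: K = Q·L / (A·Δh) = 1.680e-07 × 0.241 / (0.008659 × 0.426) = 1.098e-05 m/s = 0.9483 m/day.

0.948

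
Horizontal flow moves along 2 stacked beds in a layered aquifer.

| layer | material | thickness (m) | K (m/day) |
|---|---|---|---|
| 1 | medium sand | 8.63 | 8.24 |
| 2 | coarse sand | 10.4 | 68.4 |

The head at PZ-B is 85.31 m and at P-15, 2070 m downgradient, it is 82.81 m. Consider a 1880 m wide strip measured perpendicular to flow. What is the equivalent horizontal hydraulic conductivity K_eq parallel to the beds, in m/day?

41.1

Flow is parallel to layering, so each bed carries its own Darcy discharge and the transmissivities add.
Σ(K_i·b_i) = 8.24×8.63 + 68.4×10.4 = 782.5 m²/day.
Total thickness b = 19.03 m, so K_eq = Σ(K_i·b_i)/b = 41.12 m/day.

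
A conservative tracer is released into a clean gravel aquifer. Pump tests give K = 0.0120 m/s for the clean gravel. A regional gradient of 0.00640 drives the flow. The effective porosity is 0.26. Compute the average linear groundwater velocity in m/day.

25.5

Convert K: 0.0120 m/s × 86400 = 1037 m/day.
Hydraulic gradient i = 0.00640.
Darcy flux q = K · i = 1037 × 0.006400 = 6.636 m/day.
Seepage velocity v = q / n_e = 6.636 / 0.26 = 25.52 m/day.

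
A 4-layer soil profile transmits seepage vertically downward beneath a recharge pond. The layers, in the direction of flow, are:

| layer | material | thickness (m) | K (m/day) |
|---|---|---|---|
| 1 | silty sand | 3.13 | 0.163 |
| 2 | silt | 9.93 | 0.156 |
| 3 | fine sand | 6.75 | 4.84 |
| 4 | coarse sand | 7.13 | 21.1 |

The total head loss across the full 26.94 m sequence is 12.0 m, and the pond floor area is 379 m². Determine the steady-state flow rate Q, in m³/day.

Flow is perpendicular to layering, so the layers act in series and the equivalent K is the thickness-weighted harmonic mean.
Total thickness L = 3.13 + 9.93 + 6.75 + 7.13 = 26.94 m.
Σ(b_i/K_i) = 3.13/0.163 + 9.93/0.156 + 6.75/4.84 + 7.13/21.1 = 84.59 d.
K_eq = L / Σ(b_i/K_i) = 26.94 / 84.59 = 0.3185 m/day.
Q = K_eq · A · (Δh/L) = 0.3185 × 379 × (12.0/26.94) = 53.77 m³/day.

53.8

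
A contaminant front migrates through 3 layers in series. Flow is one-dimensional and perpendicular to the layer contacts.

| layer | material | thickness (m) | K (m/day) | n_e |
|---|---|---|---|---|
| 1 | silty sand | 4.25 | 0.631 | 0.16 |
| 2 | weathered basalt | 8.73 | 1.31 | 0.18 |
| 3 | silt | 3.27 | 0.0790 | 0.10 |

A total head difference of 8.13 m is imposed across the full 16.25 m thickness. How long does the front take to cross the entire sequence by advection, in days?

With flow normal to the layers, continuity requires the same specific discharge q through every layer.
Σ(b_i/K_i) = 4.25/0.631 + 8.73/1.31 + 3.27/0.0790 = 54.79 d.
q = Δh / Σ(b_i/K_i) = 8.13 / 54.79 = 0.1484 m/day.
In each layer the seepage velocity is v_i = q/n_i, so the layer transit time is t_i = b_i·n_i / q:
  layer 1 (silty sand): t_1 = 4.25 × 0.16 / 0.1484 = 4.583 d
  layer 2 (weathered basalt): t_2 = 8.73 × 0.18 / 0.1484 = 10.59 d
  layer 3 (silt): t_3 = 3.27 × 0.10 / 0.1484 = 2.204 d
Total t = Σ t_i = 17.38 days.

17.4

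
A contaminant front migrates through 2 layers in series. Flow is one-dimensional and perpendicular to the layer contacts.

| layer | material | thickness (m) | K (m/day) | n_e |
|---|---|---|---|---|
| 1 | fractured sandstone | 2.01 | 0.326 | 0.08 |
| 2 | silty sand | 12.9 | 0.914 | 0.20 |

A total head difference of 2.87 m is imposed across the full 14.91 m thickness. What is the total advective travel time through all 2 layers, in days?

19.4

With flow normal to the layers, continuity requires the same specific discharge q through every layer.
Σ(b_i/K_i) = 2.01/0.326 + 12.9/0.914 = 20.28 d.
q = Δh / Σ(b_i/K_i) = 2.87 / 20.28 = 0.1415 m/day.
In each layer the seepage velocity is v_i = q/n_i, so the layer transit time is t_i = b_i·n_i / q:
  layer 1 (fractured sandstone): t_1 = 2.01 × 0.08 / 0.1415 = 1.136 d
  layer 2 (silty sand): t_2 = 12.9 × 0.20 / 0.1415 = 18.23 d
Total t = Σ t_i = 19.37 days.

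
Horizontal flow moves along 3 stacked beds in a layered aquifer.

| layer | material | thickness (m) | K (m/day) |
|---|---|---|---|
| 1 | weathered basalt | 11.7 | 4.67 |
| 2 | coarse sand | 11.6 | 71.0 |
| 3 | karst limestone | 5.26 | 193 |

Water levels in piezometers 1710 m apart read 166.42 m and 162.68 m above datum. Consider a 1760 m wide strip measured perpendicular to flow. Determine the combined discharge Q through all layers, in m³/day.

7290

Flow is parallel to layering, so each bed carries its own Darcy discharge and the transmissivities add.
Σ(K_i·b_i) = 4.67×11.7 + 71.0×11.6 + 193×5.26 = 1893 m²/day.
Hydraulic gradient i = (166.42 − 162.68) / 1710 = 3.74 / 1710 = 0.002187.
Q = Σ(K_i·b_i) · W · i = 1893 × 1760 × 0.002187 = 7288 m³/day.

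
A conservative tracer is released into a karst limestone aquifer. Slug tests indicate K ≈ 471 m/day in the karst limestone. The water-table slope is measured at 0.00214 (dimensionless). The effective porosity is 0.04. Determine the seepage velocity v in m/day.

25.2

Hydraulic gradient i = 0.00214.
Darcy flux q = K · i = 471.0 × 0.002140 = 1.008 m/day.
Seepage velocity v = q / n_e = 1.008 / 0.04 = 25.20 m/day.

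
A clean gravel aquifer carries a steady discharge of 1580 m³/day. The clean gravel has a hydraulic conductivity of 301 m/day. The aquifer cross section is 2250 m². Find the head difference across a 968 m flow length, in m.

From Q = K·A·i, i = Q / (K·A) = 1580 / (301.0 × 2250) = 0.002333.
Head loss Δh = i · L = 0.002333 × 968 = 2.258 m.

2.26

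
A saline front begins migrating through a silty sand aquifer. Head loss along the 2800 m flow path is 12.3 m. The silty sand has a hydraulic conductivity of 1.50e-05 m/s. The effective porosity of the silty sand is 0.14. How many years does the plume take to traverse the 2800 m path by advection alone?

189

Convert K: 1.50e-05 m/s × 86400 = 1.296 m/day.
Hydraulic gradient i = Δh / L = 12.3 / 2800 = 0.004393.
Darcy flux q = K · i = 1.296 × 0.004393 = 0.005693 m/day.
Seepage velocity v = q / n_e = 0.005693 / 0.14 = 0.04067 m/day.
Travel time t = L / v = 2800 / 0.04067 = 68855 days = 188.5 years.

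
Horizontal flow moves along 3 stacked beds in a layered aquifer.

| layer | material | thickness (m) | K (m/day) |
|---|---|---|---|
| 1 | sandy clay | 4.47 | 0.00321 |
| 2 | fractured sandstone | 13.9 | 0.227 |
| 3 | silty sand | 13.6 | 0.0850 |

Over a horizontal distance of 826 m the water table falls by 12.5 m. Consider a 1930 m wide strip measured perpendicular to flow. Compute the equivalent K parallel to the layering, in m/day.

0.135

Flow is parallel to layering, so each bed carries its own Darcy discharge and the transmissivities add.
Σ(K_i·b_i) = 0.00321×4.47 + 0.227×13.9 + 0.0850×13.6 = 4.326 m²/day.
Total thickness b = 31.97 m, so K_eq = Σ(K_i·b_i)/b = 0.1353 m/day.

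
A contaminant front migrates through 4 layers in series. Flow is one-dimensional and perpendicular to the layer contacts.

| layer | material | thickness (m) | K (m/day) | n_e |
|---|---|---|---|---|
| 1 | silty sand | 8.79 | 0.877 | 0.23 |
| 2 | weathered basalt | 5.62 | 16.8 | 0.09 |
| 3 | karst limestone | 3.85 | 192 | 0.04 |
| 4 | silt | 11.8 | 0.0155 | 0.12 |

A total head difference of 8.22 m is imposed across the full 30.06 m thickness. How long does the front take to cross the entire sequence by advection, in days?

385

With flow normal to the layers, continuity requires the same specific discharge q through every layer.
Σ(b_i/K_i) = 8.79/0.877 + 5.62/16.8 + 3.85/192 + 11.8/0.0155 = 771.7 d.
q = Δh / Σ(b_i/K_i) = 8.22 / 771.7 = 0.01065 m/day.
In each layer the seepage velocity is v_i = q/n_i, so the layer transit time is t_i = b_i·n_i / q:
  layer 1 (silty sand): t_1 = 8.79 × 0.23 / 0.01065 = 189.8 d
  layer 2 (weathered basalt): t_2 = 5.62 × 0.09 / 0.01065 = 47.48 d
  layer 3 (karst limestone): t_3 = 3.85 × 0.04 / 0.01065 = 14.46 d
  layer 4 (silt): t_4 = 11.8 × 0.12 / 0.01065 = 132.9 d
Total t = Σ t_i = 384.7 days.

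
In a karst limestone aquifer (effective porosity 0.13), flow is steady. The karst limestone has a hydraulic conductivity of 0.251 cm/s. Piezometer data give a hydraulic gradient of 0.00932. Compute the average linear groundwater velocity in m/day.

Convert K: 0.251 cm/s × 864 = 216.9 m/day.
Hydraulic gradient i = 0.00932.
Darcy flux q = K · i = 216.9 × 0.009320 = 2.021 m/day.
Seepage velocity v = q / n_e = 2.021 / 0.13 = 15.55 m/day.

15.5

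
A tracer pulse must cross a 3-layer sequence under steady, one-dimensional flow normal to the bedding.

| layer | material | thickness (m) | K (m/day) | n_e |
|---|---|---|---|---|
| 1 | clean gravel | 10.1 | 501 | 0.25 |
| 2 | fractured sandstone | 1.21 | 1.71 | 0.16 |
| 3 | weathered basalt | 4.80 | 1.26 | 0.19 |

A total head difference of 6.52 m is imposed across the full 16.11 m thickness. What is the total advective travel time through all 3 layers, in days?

2.53

With flow normal to the layers, continuity requires the same specific discharge q through every layer.
Σ(b_i/K_i) = 10.1/501 + 1.21/1.71 + 4.80/1.26 = 4.537 d.
q = Δh / Σ(b_i/K_i) = 6.52 / 4.537 = 1.437 m/day.
In each layer the seepage velocity is v_i = q/n_i, so the layer transit time is t_i = b_i·n_i / q:
  layer 1 (clean gravel): t_1 = 10.1 × 0.25 / 1.437 = 1.757 d
  layer 2 (fractured sandstone): t_2 = 1.21 × 0.16 / 1.437 = 0.1347 d
  layer 3 (weathered basalt): t_3 = 4.80 × 0.19 / 1.437 = 0.6347 d
Total t = Σ t_i = 2.527 days.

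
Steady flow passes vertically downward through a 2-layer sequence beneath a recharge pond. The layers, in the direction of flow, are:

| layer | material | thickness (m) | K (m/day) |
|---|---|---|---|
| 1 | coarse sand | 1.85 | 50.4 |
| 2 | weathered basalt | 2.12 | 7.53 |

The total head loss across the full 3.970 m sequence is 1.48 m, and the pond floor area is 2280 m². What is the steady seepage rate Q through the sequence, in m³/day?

Flow is perpendicular to layering, so the layers act in series and the equivalent K is the thickness-weighted harmonic mean.
Total thickness L = 1.85 + 2.12 = 3.970 m.
Σ(b_i/K_i) = 1.85/50.4 + 2.12/7.53 = 0.3182 d.
K_eq = L / Σ(b_i/K_i) = 3.970 / 0.3182 = 12.47 m/day.
Q = K_eq · A · (Δh/L) = 12.47 × 2280 × (1.48/3.970) = 10603 m³/day.

10600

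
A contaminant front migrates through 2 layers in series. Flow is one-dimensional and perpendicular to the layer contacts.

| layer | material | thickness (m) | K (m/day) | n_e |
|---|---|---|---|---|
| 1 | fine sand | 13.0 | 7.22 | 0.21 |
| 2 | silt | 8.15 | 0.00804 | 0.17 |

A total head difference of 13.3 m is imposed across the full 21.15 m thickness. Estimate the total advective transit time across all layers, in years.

With flow normal to the layers, continuity requires the same specific discharge q through every layer.
Σ(b_i/K_i) = 13.0/7.22 + 8.15/0.00804 = 1015 d.
q = Δh / Σ(b_i/K_i) = 13.3 / 1015 = 0.01310 m/day.
In each layer the seepage velocity is v_i = q/n_i, so the layer transit time is t_i = b_i·n_i / q:
  layer 1 (fine sand): t_1 = 13.0 × 0.21 / 0.01310 = 208.4 d
  layer 2 (silt): t_2 = 8.15 × 0.17 / 0.01310 = 105.8 d
Total t = Σ t_i = 314.2 days = 0.8603 years.

0.860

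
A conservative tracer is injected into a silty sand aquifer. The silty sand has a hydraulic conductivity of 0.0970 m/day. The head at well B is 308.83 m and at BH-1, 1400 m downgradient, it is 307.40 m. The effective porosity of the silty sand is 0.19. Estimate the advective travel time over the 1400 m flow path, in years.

Hydraulic gradient i = (308.83 − 307.40) / 1400 = 1.43 / 1400 = 0.001021.
Darcy flux q = K · i = 0.09700 × 0.001021 = 9.908e-05 m/day.
Seepage velocity v = q / n_e = 9.908e-05 / 0.19 = 0.0005215 m/day.
Travel time t = L / v = 1400 / 0.0005215 = 2.685e+06 days = 7350 years.

7350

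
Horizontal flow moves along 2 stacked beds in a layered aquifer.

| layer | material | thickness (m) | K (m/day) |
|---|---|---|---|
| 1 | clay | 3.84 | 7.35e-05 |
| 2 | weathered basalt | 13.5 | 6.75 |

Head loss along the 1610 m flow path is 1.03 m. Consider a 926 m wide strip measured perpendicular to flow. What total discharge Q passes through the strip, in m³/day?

Flow is parallel to layering, so each bed carries its own Darcy discharge and the transmissivities add.
Σ(K_i·b_i) = 7.35e-05×3.84 + 6.75×13.5 = 91.13 m²/day.
Hydraulic gradient i = Δh / L = 1.03 / 1610 = 0.0006398.
Q = Σ(K_i·b_i) · W · i = 91.13 × 926 × 0.0006398 = 53.98 m³/day.

54.0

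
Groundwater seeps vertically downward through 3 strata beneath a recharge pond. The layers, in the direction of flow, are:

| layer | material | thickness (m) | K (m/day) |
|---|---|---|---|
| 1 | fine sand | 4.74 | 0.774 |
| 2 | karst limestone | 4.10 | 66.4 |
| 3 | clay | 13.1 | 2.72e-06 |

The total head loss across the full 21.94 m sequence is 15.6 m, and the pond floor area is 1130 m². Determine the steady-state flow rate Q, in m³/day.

0.00366

Flow is perpendicular to layering, so the layers act in series and the equivalent K is the thickness-weighted harmonic mean.
Total thickness L = 4.74 + 4.10 + 13.1 = 21.94 m.
Σ(b_i/K_i) = 4.74/0.774 + 4.10/66.4 + 13.1/2.72e-06 = 4.816e+06 d.
K_eq = L / Σ(b_i/K_i) = 21.94 / 4.816e+06 = 4.555e-06 m/day.
Q = K_eq · A · (Δh/L) = 4.555e-06 × 1130 × (15.6/21.94) = 0.003660 m³/day.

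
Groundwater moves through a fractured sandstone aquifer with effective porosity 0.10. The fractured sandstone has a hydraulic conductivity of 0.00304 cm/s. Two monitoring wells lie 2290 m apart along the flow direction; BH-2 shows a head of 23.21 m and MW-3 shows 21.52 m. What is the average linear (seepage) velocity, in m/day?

0.0194

Convert K: 0.00304 cm/s × 864 = 2.627 m/day.
Hydraulic gradient i = (23.21 − 21.52) / 2290 = 1.69 / 2290 = 0.0007380.
Darcy flux q = K · i = 2.627 × 0.0007380 = 0.001938 m/day.
Seepage velocity v = q / n_e = 0.001938 / 0.10 = 0.01938 m/day.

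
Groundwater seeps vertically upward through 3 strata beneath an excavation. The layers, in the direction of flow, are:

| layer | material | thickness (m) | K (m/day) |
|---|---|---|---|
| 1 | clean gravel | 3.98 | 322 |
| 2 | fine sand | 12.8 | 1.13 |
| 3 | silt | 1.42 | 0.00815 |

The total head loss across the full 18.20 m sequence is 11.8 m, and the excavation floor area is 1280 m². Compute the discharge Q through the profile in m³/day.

Flow is perpendicular to layering, so the layers act in series and the equivalent K is the thickness-weighted harmonic mean.
Total thickness L = 3.98 + 12.8 + 1.42 = 18.20 m.
Σ(b_i/K_i) = 3.98/322 + 12.8/1.13 + 1.42/0.00815 = 185.6 d.
K_eq = L / Σ(b_i/K_i) = 18.20 / 185.6 = 0.09807 m/day.
Q = K_eq · A · (Δh/L) = 0.09807 × 1280 × (11.8/18.20) = 81.39 m³/day.

81.4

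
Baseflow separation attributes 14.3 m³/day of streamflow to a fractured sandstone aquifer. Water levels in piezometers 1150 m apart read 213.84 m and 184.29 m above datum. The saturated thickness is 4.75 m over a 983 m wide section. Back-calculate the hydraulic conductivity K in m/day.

Cross-sectional area A = 983 × 4.75 = 4669 m².
Hydraulic gradient i = (213.84 − 184.29) / 1150 = 29.55 / 1150 = 0.02570.
From Q = K·A·i, K = Q / (A·i) = 14.3 / (4669 × 0.02570) = 0.1192 m/day.

0.119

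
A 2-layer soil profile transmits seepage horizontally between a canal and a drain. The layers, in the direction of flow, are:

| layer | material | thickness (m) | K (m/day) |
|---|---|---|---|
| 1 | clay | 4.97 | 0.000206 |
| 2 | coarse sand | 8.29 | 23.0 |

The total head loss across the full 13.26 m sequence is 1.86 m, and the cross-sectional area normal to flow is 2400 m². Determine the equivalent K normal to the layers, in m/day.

0.000550

Flow is perpendicular to layering, so the layers act in series and the equivalent K is the thickness-weighted harmonic mean.
Total thickness L = 4.97 + 8.29 = 13.26 m.
Σ(b_i/K_i) = 4.97/0.000206 + 8.29/23.0 = 24127 d.
K_eq = L / Σ(b_i/K_i) = 13.26 / 24127 = 0.0005496 m/day.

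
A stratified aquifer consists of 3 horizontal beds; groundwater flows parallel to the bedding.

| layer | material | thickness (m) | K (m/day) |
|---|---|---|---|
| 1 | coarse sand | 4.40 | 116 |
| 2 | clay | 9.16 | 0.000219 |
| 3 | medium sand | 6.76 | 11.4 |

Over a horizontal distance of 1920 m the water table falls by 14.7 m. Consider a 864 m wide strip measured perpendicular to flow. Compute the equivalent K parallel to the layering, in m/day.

Flow is parallel to layering, so each bed carries its own Darcy discharge and the transmissivities add.
Σ(K_i·b_i) = 116×4.40 + 0.000219×9.16 + 11.4×6.76 = 587.5 m²/day.
Total thickness b = 20.32 m, so K_eq = Σ(K_i·b_i)/b = 28.91 m/day.

28.9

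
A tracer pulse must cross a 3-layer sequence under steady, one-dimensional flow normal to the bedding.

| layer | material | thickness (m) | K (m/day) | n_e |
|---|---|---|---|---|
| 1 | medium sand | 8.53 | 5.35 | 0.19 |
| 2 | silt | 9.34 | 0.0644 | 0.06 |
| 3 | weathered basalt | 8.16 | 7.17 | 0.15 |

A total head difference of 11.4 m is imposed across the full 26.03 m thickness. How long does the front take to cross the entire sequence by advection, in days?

44.1

With flow normal to the layers, continuity requires the same specific discharge q through every layer.
Σ(b_i/K_i) = 8.53/5.35 + 9.34/0.0644 + 8.16/7.17 = 147.8 d.
q = Δh / Σ(b_i/K_i) = 11.4 / 147.8 = 0.07715 m/day.
In each layer the seepage velocity is v_i = q/n_i, so the layer transit time is t_i = b_i·n_i / q:
  layer 1 (medium sand): t_1 = 8.53 × 0.19 / 0.07715 = 21.01 d
  layer 2 (silt): t_2 = 9.34 × 0.06 / 0.07715 = 7.264 d
  layer 3 (weathered basalt): t_3 = 8.16 × 0.15 / 0.07715 = 15.87 d
Total t = Σ t_i = 44.14 days.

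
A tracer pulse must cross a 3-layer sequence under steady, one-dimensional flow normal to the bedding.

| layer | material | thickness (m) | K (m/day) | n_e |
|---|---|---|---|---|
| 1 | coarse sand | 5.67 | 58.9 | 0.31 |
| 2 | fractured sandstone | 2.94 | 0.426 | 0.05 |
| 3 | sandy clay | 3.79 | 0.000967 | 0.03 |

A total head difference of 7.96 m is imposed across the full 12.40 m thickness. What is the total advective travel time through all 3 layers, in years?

2.73

With flow normal to the layers, continuity requires the same specific discharge q through every layer.
Σ(b_i/K_i) = 5.67/58.9 + 2.94/0.426 + 3.79/0.000967 = 3926 d.
q = Δh / Σ(b_i/K_i) = 7.96 / 3926 = 0.002027 m/day.
In each layer the seepage velocity is v_i = q/n_i, so the layer transit time is t_i = b_i·n_i / q:
  layer 1 (coarse sand): t_1 = 5.67 × 0.31 / 0.002027 = 867.0 d
  layer 2 (fractured sandstone): t_2 = 2.94 × 0.05 / 0.002027 = 72.51 d
  layer 3 (sandy clay): t_3 = 3.79 × 0.03 / 0.002027 = 56.08 d
Total t = Σ t_i = 995.6 days = 2.726 years.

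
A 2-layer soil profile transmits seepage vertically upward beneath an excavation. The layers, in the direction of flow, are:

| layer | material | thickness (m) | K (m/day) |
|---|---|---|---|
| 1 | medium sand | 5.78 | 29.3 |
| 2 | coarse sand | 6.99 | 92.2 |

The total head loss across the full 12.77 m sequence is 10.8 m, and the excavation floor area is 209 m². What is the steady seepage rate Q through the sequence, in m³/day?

8270

Flow is perpendicular to layering, so the layers act in series and the equivalent K is the thickness-weighted harmonic mean.
Total thickness L = 5.78 + 6.99 = 12.77 m.
Σ(b_i/K_i) = 5.78/29.3 + 6.99/92.2 = 0.2731 d.
K_eq = L / Σ(b_i/K_i) = 12.77 / 0.2731 = 46.76 m/day.
Q = K_eq · A · (Δh/L) = 46.76 × 209 × (10.8/12.77) = 8266 m³/day.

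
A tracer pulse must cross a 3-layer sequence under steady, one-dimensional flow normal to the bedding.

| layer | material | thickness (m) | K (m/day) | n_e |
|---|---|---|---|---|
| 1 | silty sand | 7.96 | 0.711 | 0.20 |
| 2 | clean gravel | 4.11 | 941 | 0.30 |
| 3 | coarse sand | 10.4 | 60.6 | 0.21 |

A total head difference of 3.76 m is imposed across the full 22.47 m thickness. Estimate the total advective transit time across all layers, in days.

15.1

With flow normal to the layers, continuity requires the same specific discharge q through every layer.
Σ(b_i/K_i) = 7.96/0.711 + 4.11/941 + 10.4/60.6 = 11.37 d.
q = Δh / Σ(b_i/K_i) = 3.76 / 11.37 = 0.3307 m/day.
In each layer the seepage velocity is v_i = q/n_i, so the layer transit time is t_i = b_i·n_i / q:
  layer 1 (silty sand): t_1 = 7.96 × 0.20 / 0.3307 = 4.815 d
  layer 2 (clean gravel): t_2 = 4.11 × 0.30 / 0.3307 = 3.729 d
  layer 3 (coarse sand): t_3 = 10.4 × 0.21 / 0.3307 = 6.605 d
Total t = Σ t_i = 15.15 days.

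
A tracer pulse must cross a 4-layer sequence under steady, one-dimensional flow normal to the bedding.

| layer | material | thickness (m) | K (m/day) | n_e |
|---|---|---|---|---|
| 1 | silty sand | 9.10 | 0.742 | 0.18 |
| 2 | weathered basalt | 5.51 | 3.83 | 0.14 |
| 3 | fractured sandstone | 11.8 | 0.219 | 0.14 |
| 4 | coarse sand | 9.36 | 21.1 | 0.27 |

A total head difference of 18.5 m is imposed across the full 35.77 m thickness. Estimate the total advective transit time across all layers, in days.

24.2

With flow normal to the layers, continuity requires the same specific discharge q through every layer.
Σ(b_i/K_i) = 9.10/0.742 + 5.51/3.83 + 11.8/0.219 + 9.36/21.1 = 68.03 d.
q = Δh / Σ(b_i/K_i) = 18.5 / 68.03 = 0.2719 m/day.
In each layer the seepage velocity is v_i = q/n_i, so the layer transit time is t_i = b_i·n_i / q:
  layer 1 (silty sand): t_1 = 9.10 × 0.18 / 0.2719 = 6.023 d
  layer 2 (weathered basalt): t_2 = 5.51 × 0.14 / 0.2719 = 2.837 d
  layer 3 (fractured sandstone): t_3 = 11.8 × 0.14 / 0.2719 = 6.075 d
  layer 4 (coarse sand): t_4 = 9.36 × 0.27 / 0.2719 = 9.293 d
Total t = Σ t_i = 24.23 days.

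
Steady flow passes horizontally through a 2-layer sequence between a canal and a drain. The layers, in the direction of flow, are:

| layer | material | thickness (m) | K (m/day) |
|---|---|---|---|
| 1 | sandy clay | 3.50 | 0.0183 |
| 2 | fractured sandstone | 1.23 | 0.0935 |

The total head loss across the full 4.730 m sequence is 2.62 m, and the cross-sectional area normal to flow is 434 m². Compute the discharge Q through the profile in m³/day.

Flow is perpendicular to layering, so the layers act in series and the equivalent K is the thickness-weighted harmonic mean.
Total thickness L = 3.50 + 1.23 = 4.730 m.
Σ(b_i/K_i) = 3.50/0.0183 + 1.23/0.0935 = 204.4 d.
K_eq = L / Σ(b_i/K_i) = 4.730 / 204.4 = 0.02314 m/day.
Q = K_eq · A · (Δh/L) = 0.02314 × 434 × (2.62/4.730) = 5.563 m³/day.

5.56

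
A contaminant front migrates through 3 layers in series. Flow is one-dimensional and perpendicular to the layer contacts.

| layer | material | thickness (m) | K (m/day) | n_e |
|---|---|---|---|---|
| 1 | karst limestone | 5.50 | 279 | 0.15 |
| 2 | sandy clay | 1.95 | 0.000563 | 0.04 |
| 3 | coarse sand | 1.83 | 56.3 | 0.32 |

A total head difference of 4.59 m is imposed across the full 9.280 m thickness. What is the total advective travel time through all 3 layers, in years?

With flow normal to the layers, continuity requires the same specific discharge q through every layer.
Σ(b_i/K_i) = 5.50/279 + 1.95/0.000563 + 1.83/56.3 = 3464 d.
q = Δh / Σ(b_i/K_i) = 4.59 / 3464 = 0.001325 m/day.
In each layer the seepage velocity is v_i = q/n_i, so the layer transit time is t_i = b_i·n_i / q:
  layer 1 (karst limestone): t_1 = 5.50 × 0.15 / 0.001325 = 622.5 d
  layer 2 (sandy clay): t_2 = 1.95 × 0.04 / 0.001325 = 58.86 d
  layer 3 (coarse sand): t_3 = 1.83 × 0.32 / 0.001325 = 441.9 d
Total t = Σ t_i = 1123 days = 3.075 years.

3.08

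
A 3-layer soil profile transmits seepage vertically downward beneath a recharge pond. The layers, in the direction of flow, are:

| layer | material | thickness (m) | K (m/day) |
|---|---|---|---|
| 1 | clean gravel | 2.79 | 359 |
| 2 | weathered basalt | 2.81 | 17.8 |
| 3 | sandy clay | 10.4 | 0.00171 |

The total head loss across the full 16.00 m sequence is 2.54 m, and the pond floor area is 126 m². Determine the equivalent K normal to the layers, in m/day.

0.00263

Flow is perpendicular to layering, so the layers act in series and the equivalent K is the thickness-weighted harmonic mean.
Total thickness L = 2.79 + 2.81 + 10.4 = 16.00 m.
Σ(b_i/K_i) = 2.79/359 + 2.81/17.8 + 10.4/0.00171 = 6082 d.
K_eq = L / Σ(b_i/K_i) = 16.00 / 6082 = 0.002631 m/day.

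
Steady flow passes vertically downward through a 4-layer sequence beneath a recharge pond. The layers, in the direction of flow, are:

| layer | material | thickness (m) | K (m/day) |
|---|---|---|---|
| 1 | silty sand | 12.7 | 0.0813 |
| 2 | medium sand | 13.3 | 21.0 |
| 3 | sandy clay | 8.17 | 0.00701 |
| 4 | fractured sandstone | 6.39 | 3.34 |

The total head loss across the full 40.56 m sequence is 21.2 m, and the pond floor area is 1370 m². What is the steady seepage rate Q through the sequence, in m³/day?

Flow is perpendicular to layering, so the layers act in series and the equivalent K is the thickness-weighted harmonic mean.
Total thickness L = 12.7 + 13.3 + 8.17 + 6.39 = 40.56 m.
Σ(b_i/K_i) = 12.7/0.0813 + 13.3/21.0 + 8.17/0.00701 + 6.39/3.34 = 1324 d.
K_eq = L / Σ(b_i/K_i) = 40.56 / 1324 = 0.03063 m/day.
Q = K_eq · A · (Δh/L) = 0.03063 × 1370 × (21.2/40.56) = 21.93 m³/day.

21.9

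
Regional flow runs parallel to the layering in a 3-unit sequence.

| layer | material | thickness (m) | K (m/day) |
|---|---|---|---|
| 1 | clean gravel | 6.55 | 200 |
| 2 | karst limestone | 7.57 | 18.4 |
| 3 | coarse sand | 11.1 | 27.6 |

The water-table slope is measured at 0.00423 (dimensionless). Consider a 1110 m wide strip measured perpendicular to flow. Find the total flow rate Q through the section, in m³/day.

8240

Flow is parallel to layering, so each bed carries its own Darcy discharge and the transmissivities add.
Σ(K_i·b_i) = 200×6.55 + 18.4×7.57 + 27.6×11.1 = 1756 m²/day.
Hydraulic gradient i = 0.00423.
Q = Σ(K_i·b_i) · W · i = 1756 × 1110 × 0.004230 = 8243 m³/day.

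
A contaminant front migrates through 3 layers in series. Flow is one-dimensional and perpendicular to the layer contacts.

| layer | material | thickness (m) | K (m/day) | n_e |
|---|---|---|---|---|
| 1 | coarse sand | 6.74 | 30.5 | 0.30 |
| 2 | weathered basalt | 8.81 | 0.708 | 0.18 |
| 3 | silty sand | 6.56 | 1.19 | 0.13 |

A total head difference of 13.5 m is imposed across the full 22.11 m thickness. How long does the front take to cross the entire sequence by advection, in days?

6.01

With flow normal to the layers, continuity requires the same specific discharge q through every layer.
Σ(b_i/K_i) = 6.74/30.5 + 8.81/0.708 + 6.56/1.19 = 18.18 d.
q = Δh / Σ(b_i/K_i) = 13.5 / 18.18 = 0.7427 m/day.
In each layer the seepage velocity is v_i = q/n_i, so the layer transit time is t_i = b_i·n_i / q:
  layer 1 (coarse sand): t_1 = 6.74 × 0.30 / 0.7427 = 2.723 d
  layer 2 (weathered basalt): t_2 = 8.81 × 0.18 / 0.7427 = 2.135 d
  layer 3 (silty sand): t_3 = 6.56 × 0.13 / 0.7427 = 1.148 d
Total t = Σ t_i = 6.006 days.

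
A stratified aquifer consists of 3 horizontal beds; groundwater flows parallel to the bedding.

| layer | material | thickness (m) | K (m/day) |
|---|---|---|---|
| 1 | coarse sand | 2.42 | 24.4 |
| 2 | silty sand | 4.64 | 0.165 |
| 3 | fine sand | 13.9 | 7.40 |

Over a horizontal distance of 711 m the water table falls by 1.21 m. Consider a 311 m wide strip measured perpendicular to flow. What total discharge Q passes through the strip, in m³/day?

86.1

Flow is parallel to layering, so each bed carries its own Darcy discharge and the transmissivities add.
Σ(K_i·b_i) = 24.4×2.42 + 0.165×4.64 + 7.40×13.9 = 162.7 m²/day.
Hydraulic gradient i = Δh / L = 1.21 / 711 = 0.001702.
Q = Σ(K_i·b_i) · W · i = 162.7 × 311 × 0.001702 = 86.10 m³/day.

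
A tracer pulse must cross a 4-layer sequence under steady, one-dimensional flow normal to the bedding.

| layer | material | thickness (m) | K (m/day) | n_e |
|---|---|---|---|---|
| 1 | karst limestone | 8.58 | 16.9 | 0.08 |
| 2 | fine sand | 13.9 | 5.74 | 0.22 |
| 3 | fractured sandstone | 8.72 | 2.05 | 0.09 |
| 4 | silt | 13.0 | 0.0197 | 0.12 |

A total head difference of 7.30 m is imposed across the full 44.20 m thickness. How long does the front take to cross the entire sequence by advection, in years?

With flow normal to the layers, continuity requires the same specific discharge q through every layer.
Σ(b_i/K_i) = 8.58/16.9 + 13.9/5.74 + 8.72/2.05 + 13.0/0.0197 = 667.1 d.
q = Δh / Σ(b_i/K_i) = 7.30 / 667.1 = 0.01094 m/day.
In each layer the seepage velocity is v_i = q/n_i, so the layer transit time is t_i = b_i·n_i / q:
  layer 1 (karst limestone): t_1 = 8.58 × 0.08 / 0.01094 = 62.72 d
  layer 2 (fine sand): t_2 = 13.9 × 0.22 / 0.01094 = 279.4 d
  layer 3 (fractured sandstone): t_3 = 8.72 × 0.09 / 0.01094 = 71.72 d
  layer 4 (silt): t_4 = 13.0 × 0.12 / 0.01094 = 142.6 d
Total t = Σ t_i = 556.4 days = 1.523 years.

1.52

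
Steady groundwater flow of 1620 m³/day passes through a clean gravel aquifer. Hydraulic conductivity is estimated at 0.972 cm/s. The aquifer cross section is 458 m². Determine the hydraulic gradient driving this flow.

Convert K: 0.972 cm/s × 864 = 839.8 m/day.
From Q = K·A·i, i = Q / (K·A) = 1620 / (839.8 × 458.0) = 0.004212.

0.00421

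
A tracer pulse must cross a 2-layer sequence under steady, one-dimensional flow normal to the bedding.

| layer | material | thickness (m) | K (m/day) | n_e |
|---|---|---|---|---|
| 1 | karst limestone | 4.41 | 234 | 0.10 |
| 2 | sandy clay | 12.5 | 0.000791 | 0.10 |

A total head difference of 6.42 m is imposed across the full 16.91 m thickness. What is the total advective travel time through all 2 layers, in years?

11.4

With flow normal to the layers, continuity requires the same specific discharge q through every layer.
Σ(b_i/K_i) = 4.41/234 + 12.5/0.000791 = 15803 d.
q = Δh / Σ(b_i/K_i) = 6.42 / 15803 = 0.0004063 m/day.
In each layer the seepage velocity is v_i = q/n_i, so the layer transit time is t_i = b_i·n_i / q:
  layer 1 (karst limestone): t_1 = 4.41 × 0.10 / 0.0004063 = 1086 d
  layer 2 (sandy clay): t_2 = 12.5 × 0.10 / 0.0004063 = 3077 d
Total t = Σ t_i = 4162 days = 11.40 years.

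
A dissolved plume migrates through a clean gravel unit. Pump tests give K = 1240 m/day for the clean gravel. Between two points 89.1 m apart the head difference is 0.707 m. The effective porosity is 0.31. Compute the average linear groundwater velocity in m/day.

Hydraulic gradient i = Δh / L = 0.707 / 89.1 = 0.007935.
Darcy flux q = K · i = 1240 × 0.007935 = 9.839 m/day.
Seepage velocity v = q / n_e = 9.839 / 0.31 = 31.74 m/day.

31.7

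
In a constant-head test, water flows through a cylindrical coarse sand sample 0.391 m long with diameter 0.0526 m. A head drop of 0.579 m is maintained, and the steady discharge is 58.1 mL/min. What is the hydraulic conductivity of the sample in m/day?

26.0

Cross-sectional area A = π·(d/2)² = π × (0.0526/2)² = 0.002173 m².
Convert discharge: 58.1 mL/min = 9.683e-07 m³/s.
Darcy's law rearranged: K = Q·L / (A·Δh) = 9.683e-07 × 0.391 / (0.002173 × 0.579) = 0.0003009 m/s = 26.00 m/day.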